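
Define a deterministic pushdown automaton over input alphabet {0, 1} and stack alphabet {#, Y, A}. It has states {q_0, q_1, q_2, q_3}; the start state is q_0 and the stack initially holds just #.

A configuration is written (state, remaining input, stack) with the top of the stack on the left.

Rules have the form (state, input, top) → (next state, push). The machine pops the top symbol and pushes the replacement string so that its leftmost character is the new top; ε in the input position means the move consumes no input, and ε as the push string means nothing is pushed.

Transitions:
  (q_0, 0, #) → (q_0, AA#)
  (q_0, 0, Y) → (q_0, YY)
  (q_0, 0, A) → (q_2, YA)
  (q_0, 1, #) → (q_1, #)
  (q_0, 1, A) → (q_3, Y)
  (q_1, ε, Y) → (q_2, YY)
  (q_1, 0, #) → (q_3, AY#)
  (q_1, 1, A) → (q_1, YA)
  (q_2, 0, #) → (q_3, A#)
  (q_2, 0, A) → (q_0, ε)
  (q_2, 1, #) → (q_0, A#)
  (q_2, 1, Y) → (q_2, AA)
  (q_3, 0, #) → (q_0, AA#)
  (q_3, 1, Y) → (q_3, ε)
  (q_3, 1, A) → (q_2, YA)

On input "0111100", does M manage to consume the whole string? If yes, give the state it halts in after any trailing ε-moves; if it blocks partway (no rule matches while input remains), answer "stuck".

(q_0, 0111100, #) ⊢ (q_0, 111100, AA#) ⊢ (q_3, 11100, YA#) ⊢ (q_3, 1100, A#) ⊢ (q_2, 100, YA#) ⊢ (q_2, 00, AAA#) ⊢ (q_0, 0, AA#) ⊢ (q_2, ε, YAA#)
All input consumed; M is in state q_2.

q_2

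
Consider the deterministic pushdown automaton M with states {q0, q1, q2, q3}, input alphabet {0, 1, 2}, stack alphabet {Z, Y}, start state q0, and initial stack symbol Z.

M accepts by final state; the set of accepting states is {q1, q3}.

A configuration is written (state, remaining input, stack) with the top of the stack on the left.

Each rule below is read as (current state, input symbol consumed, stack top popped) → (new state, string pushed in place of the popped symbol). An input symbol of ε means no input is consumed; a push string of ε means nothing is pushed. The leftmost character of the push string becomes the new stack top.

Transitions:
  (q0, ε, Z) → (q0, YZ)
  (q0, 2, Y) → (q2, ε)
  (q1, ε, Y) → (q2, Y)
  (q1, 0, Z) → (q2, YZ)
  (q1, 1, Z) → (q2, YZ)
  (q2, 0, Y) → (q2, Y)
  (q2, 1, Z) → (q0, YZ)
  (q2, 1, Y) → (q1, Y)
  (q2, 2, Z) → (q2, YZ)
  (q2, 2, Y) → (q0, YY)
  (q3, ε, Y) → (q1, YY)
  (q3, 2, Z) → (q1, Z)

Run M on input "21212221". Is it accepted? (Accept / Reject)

(q0, 21212221, Z)
  ε-move, top Z: go to q0, push YZ → (q0, 21212221, YZ)
  read 2, top Y: go to q2, push ε → (q2, 1212221, Z)
  read 1, top Z: go to q0, push YZ → (q0, 212221, YZ)
  read 2, top Y: go to q2, push ε → (q2, 12221, Z)
  read 1, top Z: go to q0, push YZ → (q0, 2221, YZ)
  read 2, top Y: go to q2, push ε → (q2, 221, Z)
  read 2, top Z: go to q2, push YZ → (q2, 21, YZ)
  read 2, top Y: go to q0, push YY → (q0, 1, YYZ)
No transition applies at (q0, 1, YYZ); input not fully consumed.

Reject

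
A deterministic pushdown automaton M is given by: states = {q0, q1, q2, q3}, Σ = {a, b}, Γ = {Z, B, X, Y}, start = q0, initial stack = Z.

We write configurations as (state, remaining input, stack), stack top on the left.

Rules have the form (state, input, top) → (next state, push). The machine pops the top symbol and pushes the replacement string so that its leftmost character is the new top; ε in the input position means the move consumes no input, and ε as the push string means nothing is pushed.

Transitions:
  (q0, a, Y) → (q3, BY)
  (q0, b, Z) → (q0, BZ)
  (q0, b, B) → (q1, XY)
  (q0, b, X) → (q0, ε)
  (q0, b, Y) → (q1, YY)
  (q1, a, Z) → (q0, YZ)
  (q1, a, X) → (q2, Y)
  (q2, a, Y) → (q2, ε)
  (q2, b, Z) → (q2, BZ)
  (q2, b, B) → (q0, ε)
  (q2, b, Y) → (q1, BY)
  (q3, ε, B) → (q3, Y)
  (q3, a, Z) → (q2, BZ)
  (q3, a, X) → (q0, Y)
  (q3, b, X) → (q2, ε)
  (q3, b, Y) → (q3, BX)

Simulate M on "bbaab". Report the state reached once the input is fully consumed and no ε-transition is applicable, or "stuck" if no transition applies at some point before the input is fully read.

(q0, bbaab, Z)
  read b, top Z: go to q0, push BZ → (q0, baab, BZ)
  read b, top B: go to q1, push XY → (q1, aab, XYZ)
  read a, top X: go to q2, push Y → (q2, ab, YYZ)
  read a, top Y: go to q2, push ε → (q2, b, YZ)
  read b, top Y: go to q1, push BY → (q1, ε, BYZ)
All input consumed; M is in state q1.

q1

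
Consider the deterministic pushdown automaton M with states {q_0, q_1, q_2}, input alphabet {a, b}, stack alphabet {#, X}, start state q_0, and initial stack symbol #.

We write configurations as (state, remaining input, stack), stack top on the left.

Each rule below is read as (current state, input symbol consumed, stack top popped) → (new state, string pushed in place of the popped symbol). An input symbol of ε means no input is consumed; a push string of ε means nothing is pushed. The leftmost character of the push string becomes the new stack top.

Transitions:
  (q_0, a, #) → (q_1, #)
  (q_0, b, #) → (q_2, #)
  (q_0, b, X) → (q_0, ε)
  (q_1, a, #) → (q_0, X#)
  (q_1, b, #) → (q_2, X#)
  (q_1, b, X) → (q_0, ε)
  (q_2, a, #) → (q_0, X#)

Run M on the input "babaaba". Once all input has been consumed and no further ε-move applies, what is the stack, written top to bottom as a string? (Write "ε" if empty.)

#

(q_0, babaaba, #)
  read b, top #: go to q_2, push # → (q_2, abaaba, #)
  read a, top #: go to q_0, push X# → (q_0, baaba, X#)
  read b, top X: go to q_0, push ε → (q_0, aaba, #)
  read a, top #: go to q_1, push # → (q_1, aba, #)
  read a, top #: go to q_0, push X# → (q_0, ba, X#)
  read b, top X: go to q_0, push ε → (q_0, a, #)
  read a, top #: go to q_1, push # → (q_1, ε, #)
All input consumed in state q_1 with stack #.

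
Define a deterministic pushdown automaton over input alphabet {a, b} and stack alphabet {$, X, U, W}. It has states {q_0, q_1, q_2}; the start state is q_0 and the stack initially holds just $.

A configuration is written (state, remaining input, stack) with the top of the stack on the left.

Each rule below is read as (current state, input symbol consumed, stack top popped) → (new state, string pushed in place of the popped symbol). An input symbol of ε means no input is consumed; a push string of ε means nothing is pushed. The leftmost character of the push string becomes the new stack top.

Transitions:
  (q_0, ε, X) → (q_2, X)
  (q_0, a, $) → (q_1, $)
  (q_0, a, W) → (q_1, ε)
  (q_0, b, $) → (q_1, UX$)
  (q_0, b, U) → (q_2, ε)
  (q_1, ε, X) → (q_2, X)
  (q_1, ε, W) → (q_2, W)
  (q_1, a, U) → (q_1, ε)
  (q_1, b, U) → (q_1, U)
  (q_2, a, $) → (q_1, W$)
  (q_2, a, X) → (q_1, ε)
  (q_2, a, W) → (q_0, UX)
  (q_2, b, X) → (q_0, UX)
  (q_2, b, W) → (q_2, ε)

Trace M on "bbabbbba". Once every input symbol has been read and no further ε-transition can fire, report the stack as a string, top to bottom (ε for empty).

(q_0, bbabbbba, $)
  read b, top $: go to q_1, push UX$ → (q_1, babbbba, UX$)
  read b, top U: go to q_1, push U → (q_1, abbbba, UX$)
  read a, top U: go to q_1, push ε → (q_1, bbbba, X$)
  ε-move, top X: go to q_2, push X → (q_2, bbbba, X$)
  read b, top X: go to q_0, push UX → (q_0, bbba, UX$)
  read b, top U: go to q_2, push ε → (q_2, bba, X$)
  read b, top X: go to q_0, push UX → (q_0, ba, UX$)
  read b, top U: go to q_2, push ε → (q_2, a, X$)
  read a, top X: go to q_1, push ε → (q_1, ε, $)
All input consumed in state q_1 with stack $.

$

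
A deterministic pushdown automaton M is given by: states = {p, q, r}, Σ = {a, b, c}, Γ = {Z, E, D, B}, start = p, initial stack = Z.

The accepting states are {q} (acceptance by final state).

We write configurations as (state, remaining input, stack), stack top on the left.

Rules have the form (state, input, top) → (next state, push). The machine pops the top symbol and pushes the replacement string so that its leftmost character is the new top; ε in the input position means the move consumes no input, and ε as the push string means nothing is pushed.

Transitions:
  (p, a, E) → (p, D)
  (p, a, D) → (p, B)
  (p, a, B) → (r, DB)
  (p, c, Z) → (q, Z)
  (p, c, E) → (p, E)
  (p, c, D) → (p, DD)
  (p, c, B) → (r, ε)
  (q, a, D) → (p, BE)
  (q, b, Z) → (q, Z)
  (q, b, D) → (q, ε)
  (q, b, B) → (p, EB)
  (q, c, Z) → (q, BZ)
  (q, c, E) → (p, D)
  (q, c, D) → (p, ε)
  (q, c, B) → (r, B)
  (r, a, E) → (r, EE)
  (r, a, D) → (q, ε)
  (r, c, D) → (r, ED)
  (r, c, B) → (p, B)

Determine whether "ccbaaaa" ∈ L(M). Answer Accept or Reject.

(p, ccbaaaa, Z) ⊢ (q, cbaaaa, Z) ⊢ (q, baaaa, BZ) ⊢ (p, aaaa, EBZ) ⊢ (p, aaa, DBZ) ⊢ (p, aa, BBZ) ⊢ (r, a, DBBZ) ⊢ (q, ε, BBZ)
All input consumed; state q ∈ F.

Accept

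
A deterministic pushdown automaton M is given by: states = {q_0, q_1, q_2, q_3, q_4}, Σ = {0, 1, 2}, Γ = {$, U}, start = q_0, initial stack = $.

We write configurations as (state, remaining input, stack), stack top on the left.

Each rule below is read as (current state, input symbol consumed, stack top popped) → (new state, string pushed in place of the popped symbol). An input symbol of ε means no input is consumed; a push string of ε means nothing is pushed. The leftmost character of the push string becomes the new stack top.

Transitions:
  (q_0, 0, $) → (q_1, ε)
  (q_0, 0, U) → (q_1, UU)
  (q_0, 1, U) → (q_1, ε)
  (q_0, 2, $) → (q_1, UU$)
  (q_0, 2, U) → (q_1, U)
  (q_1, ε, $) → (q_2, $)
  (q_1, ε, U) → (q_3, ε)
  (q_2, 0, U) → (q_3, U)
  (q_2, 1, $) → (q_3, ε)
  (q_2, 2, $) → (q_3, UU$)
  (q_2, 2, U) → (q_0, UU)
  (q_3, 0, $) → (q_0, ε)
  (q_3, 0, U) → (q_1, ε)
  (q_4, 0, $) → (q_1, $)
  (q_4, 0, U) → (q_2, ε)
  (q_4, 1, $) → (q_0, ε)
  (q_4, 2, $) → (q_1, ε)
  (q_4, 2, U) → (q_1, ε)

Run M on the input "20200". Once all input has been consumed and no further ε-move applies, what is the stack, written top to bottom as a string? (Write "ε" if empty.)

ε

(q_0, 20200, $) ⊢ (q_1, 0200, UU$) ⊢ (q_3, 0200, U$) ⊢ (q_1, 200, $) ⊢ (q_2, 200, $) ⊢ (q_3, 00, UU$) ⊢ (q_1, 0, U$) ⊢ (q_3, 0, $) ⊢ (q_0, ε, ε)
All input consumed in state q_0 with stack ε.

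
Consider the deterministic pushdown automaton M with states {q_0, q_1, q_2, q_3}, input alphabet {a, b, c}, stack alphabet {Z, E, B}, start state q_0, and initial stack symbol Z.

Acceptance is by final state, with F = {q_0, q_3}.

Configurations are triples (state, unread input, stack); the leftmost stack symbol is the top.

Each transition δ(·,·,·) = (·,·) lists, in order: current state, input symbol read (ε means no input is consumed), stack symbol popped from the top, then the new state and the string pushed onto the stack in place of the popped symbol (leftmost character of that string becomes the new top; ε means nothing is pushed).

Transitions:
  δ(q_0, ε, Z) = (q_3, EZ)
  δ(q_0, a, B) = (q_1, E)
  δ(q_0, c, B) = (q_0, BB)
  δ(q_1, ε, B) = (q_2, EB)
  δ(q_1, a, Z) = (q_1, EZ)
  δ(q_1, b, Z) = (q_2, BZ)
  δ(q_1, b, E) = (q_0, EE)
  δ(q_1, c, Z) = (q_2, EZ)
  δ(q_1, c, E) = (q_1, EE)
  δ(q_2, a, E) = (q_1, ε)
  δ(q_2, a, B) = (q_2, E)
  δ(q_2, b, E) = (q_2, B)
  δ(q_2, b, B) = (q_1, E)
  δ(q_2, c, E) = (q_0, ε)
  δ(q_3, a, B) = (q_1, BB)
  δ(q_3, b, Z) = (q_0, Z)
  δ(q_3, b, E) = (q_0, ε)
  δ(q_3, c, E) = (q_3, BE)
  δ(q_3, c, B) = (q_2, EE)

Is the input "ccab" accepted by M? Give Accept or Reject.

(q_0, ccab, Z)
  ε-move, top Z: go to q_3, push EZ → (q_3, ccab, EZ)
  read c, top E: go to q_3, push BE → (q_3, cab, BEZ)
  read c, top B: go to q_2, push EE → (q_2, ab, EEEZ)
  read a, top E: go to q_1, push ε → (q_1, b, EEZ)
  read b, top E: go to q_0, push EE → (q_0, ε, EEEZ)
All input consumed; state q_0 ∈ F.

Accept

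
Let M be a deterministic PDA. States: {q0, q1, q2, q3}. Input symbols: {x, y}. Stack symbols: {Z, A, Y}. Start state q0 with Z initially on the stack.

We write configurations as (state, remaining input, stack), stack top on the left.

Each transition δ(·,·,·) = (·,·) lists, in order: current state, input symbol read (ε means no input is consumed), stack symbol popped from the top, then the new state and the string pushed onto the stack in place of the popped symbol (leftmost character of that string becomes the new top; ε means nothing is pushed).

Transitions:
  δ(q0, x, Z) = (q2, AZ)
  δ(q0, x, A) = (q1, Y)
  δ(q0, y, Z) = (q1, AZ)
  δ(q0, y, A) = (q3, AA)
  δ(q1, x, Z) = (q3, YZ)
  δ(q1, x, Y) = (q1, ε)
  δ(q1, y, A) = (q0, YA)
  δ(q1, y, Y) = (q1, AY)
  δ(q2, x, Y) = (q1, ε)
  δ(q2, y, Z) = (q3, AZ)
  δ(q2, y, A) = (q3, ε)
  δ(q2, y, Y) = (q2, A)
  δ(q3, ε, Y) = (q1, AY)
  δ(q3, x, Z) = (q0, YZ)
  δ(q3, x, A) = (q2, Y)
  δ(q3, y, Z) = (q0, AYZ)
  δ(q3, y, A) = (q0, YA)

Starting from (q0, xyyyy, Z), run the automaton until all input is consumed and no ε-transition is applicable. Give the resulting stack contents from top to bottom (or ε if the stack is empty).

(q0, xyyyy, Z) ⊢ (q2, yyyy, AZ) ⊢ (q3, yyy, Z) ⊢ (q0, yy, AYZ) ⊢ (q3, y, AAYZ) ⊢ (q0, ε, YAAYZ)
All input consumed in state q0 with stack YAAYZ.

YAAYZ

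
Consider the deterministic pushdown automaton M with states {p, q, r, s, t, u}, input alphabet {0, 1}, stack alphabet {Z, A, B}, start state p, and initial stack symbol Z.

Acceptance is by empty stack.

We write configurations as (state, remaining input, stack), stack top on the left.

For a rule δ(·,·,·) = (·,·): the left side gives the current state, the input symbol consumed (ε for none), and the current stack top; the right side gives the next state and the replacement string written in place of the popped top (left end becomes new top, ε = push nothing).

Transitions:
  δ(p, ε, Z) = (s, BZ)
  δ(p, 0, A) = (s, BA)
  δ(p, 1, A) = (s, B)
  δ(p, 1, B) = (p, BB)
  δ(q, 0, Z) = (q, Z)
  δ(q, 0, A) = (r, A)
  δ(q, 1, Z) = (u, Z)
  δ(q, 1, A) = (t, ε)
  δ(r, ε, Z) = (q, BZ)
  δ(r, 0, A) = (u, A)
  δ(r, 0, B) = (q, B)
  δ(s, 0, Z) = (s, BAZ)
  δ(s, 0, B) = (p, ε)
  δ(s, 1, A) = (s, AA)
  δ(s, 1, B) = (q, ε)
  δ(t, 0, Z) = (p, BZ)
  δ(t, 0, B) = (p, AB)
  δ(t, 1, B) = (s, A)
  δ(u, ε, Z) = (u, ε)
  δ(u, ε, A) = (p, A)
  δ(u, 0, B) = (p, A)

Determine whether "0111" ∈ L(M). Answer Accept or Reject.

(p, 0111, Z)
  ε-move, top Z: go to s, push BZ → (s, 0111, BZ)
  read 0, top B: go to p, push ε → (p, 111, Z)
  ε-move, top Z: go to s, push BZ → (s, 111, BZ)
  read 1, top B: go to q, push ε → (q, 11, Z)
  read 1, top Z: go to u, push Z → (u, 1, Z)
  ε-move, top Z: go to u, push ε → (u, 1, ε)
No transition applies at (u, 1, ε); input not fully consumed.

Reject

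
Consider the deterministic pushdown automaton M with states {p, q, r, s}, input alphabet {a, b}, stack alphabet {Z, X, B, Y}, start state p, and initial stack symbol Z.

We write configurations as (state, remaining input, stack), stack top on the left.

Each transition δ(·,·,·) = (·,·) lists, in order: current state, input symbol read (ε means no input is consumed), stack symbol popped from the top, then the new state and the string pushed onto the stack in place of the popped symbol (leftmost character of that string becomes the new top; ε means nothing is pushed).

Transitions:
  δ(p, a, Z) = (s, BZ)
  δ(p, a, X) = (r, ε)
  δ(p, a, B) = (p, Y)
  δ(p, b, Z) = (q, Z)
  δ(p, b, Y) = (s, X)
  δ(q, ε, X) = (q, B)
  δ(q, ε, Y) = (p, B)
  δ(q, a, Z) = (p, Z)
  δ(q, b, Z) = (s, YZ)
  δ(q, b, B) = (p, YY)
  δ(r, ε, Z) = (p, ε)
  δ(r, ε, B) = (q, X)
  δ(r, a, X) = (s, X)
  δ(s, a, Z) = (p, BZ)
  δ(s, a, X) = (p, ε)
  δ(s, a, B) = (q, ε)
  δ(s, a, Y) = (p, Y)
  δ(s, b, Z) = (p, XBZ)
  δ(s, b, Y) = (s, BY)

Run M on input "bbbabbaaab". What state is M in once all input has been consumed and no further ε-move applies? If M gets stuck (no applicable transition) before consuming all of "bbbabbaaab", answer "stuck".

(p, bbbabbaaab, Z)
  read b, top Z: go to q, push Z → (q, bbabbaaab, Z)
  read b, top Z: go to s, push YZ → (s, babbaaab, YZ)
  read b, top Y: go to s, push BY → (s, abbaaab, BYZ)
  read a, top B: go to q, push ε → (q, bbaaab, YZ)
  ε-move, top Y: go to p, push B → (p, bbaaab, BZ)
No transition for (p, b, top B); M blocks with input bbaaab remaining.

stuck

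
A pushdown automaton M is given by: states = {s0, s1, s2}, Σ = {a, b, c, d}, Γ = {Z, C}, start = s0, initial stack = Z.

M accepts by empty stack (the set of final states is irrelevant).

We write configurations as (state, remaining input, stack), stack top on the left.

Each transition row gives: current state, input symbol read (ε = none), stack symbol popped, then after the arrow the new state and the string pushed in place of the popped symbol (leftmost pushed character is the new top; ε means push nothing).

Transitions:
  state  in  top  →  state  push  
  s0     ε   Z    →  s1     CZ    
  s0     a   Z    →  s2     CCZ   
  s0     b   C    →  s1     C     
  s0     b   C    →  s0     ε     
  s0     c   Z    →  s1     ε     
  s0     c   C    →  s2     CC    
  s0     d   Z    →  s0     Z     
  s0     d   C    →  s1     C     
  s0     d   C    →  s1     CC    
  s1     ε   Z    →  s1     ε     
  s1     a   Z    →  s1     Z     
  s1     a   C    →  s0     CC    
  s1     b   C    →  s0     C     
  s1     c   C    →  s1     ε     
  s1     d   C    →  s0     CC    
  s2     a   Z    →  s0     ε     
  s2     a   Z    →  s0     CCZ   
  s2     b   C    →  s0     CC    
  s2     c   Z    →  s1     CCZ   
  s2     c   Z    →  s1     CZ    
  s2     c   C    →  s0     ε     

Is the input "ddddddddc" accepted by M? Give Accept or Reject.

One accepting computation: (s0, ddddddddc, Z) ⊢ (s0, dddddddc, Z) ⊢ (s0, ddddddc, Z) ⊢ (s0, dddddc, Z) ⊢ (s0, ddddc, Z) ⊢ (s0, dddc, Z) ⊢ (s0, ddc, Z) ⊢ (s0, dc, Z) ⊢ (s0, c, Z) ⊢ (s1, ε, ε)
All input consumed and the stack is empty.

Accept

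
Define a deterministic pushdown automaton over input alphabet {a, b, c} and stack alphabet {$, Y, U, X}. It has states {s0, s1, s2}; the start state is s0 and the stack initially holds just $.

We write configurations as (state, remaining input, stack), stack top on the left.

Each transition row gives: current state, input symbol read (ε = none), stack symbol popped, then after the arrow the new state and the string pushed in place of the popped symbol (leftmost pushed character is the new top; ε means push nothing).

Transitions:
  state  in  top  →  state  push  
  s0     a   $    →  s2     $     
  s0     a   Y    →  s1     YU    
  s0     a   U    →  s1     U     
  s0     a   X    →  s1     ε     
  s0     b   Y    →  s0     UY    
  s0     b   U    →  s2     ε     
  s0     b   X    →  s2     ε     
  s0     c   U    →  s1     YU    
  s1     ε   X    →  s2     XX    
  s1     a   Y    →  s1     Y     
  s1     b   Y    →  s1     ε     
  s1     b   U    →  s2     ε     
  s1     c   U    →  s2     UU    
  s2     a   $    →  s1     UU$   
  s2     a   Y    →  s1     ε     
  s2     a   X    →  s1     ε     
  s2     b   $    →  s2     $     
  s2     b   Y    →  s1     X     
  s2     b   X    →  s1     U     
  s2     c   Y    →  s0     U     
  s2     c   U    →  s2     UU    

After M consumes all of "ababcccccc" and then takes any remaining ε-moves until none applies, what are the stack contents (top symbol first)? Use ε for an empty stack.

(s0, ababcccccc, $)
  read a, top $: go to s2, push $ → (s2, babcccccc, $)
  read b, top $: go to s2, push $ → (s2, abcccccc, $)
  read a, top $: go to s1, push UU$ → (s1, bcccccc, UU$)
  read b, top U: go to s2, push ε → (s2, cccccc, U$)
  read c, top U: go to s2, push UU → (s2, ccccc, UU$)
  read c, top U: go to s2, push UU → (s2, cccc, UUU$)
  read c, top U: go to s2, push UU → (s2, ccc, UUUU$)
  read c, top U: go to s2, push UU → (s2, cc, UUUUU$)
  read c, top U: go to s2, push UU → (s2, c, UUUUUU$)
  read c, top U: go to s2, push UU → (s2, ε, UUUUUUU$)
All input consumed in state s2 with stack UUUUUUU$.

UUUUUUU$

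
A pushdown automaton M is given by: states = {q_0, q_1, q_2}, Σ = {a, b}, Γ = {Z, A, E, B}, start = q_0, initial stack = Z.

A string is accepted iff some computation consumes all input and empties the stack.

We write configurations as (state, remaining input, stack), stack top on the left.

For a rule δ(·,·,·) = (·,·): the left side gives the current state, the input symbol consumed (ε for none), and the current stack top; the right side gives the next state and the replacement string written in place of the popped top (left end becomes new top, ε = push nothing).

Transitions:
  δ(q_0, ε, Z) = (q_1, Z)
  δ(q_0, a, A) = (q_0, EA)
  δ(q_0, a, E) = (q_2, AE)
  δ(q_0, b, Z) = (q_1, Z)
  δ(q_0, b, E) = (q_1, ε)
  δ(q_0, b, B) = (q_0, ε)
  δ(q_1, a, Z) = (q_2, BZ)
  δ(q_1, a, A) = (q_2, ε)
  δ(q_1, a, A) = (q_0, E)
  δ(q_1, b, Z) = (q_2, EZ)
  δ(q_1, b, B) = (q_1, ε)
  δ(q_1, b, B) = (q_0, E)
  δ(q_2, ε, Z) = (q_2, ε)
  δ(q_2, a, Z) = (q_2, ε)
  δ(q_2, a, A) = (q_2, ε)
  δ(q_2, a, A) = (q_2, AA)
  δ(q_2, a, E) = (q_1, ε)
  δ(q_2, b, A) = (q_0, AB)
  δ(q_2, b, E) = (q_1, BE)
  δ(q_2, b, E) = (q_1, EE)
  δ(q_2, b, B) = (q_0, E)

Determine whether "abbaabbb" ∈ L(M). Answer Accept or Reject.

No computation consumes all input and empties the stack.

Reject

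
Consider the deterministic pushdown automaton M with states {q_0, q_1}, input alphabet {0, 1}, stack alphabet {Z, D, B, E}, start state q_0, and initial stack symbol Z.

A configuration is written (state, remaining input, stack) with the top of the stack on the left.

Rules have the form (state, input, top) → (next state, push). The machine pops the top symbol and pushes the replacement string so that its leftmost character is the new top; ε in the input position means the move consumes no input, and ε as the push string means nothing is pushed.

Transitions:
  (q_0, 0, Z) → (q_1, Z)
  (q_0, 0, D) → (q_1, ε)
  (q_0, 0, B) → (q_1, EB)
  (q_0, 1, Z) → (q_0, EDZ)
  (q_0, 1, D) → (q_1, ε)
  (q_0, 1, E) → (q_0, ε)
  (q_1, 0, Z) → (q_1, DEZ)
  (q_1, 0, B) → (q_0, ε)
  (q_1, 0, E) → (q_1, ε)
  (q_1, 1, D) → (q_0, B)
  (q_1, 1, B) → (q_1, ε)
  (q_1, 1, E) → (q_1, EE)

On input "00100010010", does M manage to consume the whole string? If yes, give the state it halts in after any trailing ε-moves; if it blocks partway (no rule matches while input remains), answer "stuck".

(q_0, 00100010010, Z)
  read 0, top Z: go to q_1, push Z → (q_1, 0100010010, Z)
  read 0, top Z: go to q_1, push DEZ → (q_1, 100010010, DEZ)
  read 1, top D: go to q_0, push B → (q_0, 00010010, BEZ)
  read 0, top B: go to q_1, push EB → (q_1, 0010010, EBEZ)
  read 0, top E: go to q_1, push ε → (q_1, 010010, BEZ)
  read 0, top B: go to q_0, push ε → (q_0, 10010, EZ)
  read 1, top E: go to q_0, push ε → (q_0, 0010, Z)
  read 0, top Z: go to q_1, push Z → (q_1, 010, Z)
  read 0, top Z: go to q_1, push DEZ → (q_1, 10, DEZ)
  read 1, top D: go to q_0, push B → (q_0, 0, BEZ)
  read 0, top B: go to q_1, push EB → (q_1, ε, EBEZ)
All input consumed; M is in state q_1.

q_1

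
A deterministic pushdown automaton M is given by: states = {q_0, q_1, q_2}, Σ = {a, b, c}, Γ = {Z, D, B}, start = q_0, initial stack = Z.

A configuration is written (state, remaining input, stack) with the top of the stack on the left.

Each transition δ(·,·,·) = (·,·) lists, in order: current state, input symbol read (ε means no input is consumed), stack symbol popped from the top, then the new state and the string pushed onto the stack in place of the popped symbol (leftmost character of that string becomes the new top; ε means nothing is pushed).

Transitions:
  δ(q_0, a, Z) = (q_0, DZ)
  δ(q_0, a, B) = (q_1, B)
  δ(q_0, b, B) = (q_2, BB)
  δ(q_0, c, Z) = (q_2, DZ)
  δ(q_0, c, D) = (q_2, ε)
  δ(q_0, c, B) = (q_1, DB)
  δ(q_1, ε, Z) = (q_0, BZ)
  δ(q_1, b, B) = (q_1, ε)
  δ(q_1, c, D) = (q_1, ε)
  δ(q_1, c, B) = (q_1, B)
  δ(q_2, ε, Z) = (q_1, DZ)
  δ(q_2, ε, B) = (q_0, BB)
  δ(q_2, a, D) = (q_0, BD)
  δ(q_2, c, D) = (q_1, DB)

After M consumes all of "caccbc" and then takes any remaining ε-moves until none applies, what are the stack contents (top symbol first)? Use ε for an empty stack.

BZ

(q_0, caccbc, Z)
  read c, top Z: go to q_2, push DZ → (q_2, accbc, DZ)
  read a, top D: go to q_0, push BD → (q_0, ccbc, BDZ)
  read c, top B: go to q_1, push DB → (q_1, cbc, DBDZ)
  read c, top D: go to q_1, push ε → (q_1, bc, BDZ)
  read b, top B: go to q_1, push ε → (q_1, c, DZ)
  read c, top D: go to q_1, push ε → (q_1, ε, Z)
  ε-move, top Z: go to q_0, push BZ → (q_0, ε, BZ)
All input consumed in state q_0 with stack BZ.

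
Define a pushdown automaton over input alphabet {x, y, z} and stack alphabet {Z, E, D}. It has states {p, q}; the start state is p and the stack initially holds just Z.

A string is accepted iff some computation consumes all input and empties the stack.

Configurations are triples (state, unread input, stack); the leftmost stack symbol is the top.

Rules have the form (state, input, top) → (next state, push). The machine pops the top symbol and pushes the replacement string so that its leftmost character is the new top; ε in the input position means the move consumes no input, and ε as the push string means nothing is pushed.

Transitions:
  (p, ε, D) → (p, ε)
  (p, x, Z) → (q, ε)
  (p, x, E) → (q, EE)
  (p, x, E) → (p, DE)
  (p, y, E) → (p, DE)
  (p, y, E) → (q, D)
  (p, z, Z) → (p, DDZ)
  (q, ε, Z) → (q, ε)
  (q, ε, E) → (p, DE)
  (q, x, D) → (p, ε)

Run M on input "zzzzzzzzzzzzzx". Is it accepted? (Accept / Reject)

Accept

One accepting computation: (p, zzzzzzzzzzzzzx, Z) ⊢ (p, zzzzzzzzzzzzx, DDZ) ⊢ (p, zzzzzzzzzzzzx, DZ) ⊢ (p, zzzzzzzzzzzzx, Z) ⊢ (p, zzzzzzzzzzzx, DDZ) ⊢ (p, zzzzzzzzzzzx, DZ) ⊢ (p, zzzzzzzzzzzx, Z) ⊢ (p, zzzzzzzzzzx, DDZ) ⊢ (p, zzzzzzzzzzx, DZ) ⊢ (p, zzzzzzzzzzx, Z) ⊢ (p, zzzzzzzzzx, DDZ) ⊢ (p, zzzzzzzzzx, DZ) ⊢ (p, zzzzzzzzzx, Z) ⊢ (p, zzzzzzzzx, DDZ) ⊢ (p, zzzzzzzzx, DZ) ⊢ (p, zzzzzzzzx, Z) ⊢ (p, zzzzzzzx, DDZ) ⊢ (p, zzzzzzzx, DZ) ⊢ (p, zzzzzzzx, Z) ⊢ (p, zzzzzzx, DDZ) ⊢ (p, zzzzzzx, DZ) ⊢ (p, zzzzzzx, Z) ⊢ (p, zzzzzx, DDZ) ⊢ (p, zzzzzx, DZ) ⊢ (p, zzzzzx, Z) ⊢ (p, zzzzx, DDZ) ⊢ (p, zzzzx, DZ) ⊢ (p, zzzzx, Z) ⊢ (p, zzzx, DDZ) ⊢ (p, zzzx, DZ) ⊢ (p, zzzx, Z) ⊢ (p, zzx, DDZ) ⊢ (p, zzx, DZ) ⊢ (p, zzx, Z) ⊢ (p, zx, DDZ) ⊢ (p, zx, DZ) ⊢ (p, zx, Z) ⊢ (p, x, DDZ) ⊢ (p, x, DZ) ⊢ (p, x, Z) ⊢ (q, ε, ε)
All input consumed and the stack is empty.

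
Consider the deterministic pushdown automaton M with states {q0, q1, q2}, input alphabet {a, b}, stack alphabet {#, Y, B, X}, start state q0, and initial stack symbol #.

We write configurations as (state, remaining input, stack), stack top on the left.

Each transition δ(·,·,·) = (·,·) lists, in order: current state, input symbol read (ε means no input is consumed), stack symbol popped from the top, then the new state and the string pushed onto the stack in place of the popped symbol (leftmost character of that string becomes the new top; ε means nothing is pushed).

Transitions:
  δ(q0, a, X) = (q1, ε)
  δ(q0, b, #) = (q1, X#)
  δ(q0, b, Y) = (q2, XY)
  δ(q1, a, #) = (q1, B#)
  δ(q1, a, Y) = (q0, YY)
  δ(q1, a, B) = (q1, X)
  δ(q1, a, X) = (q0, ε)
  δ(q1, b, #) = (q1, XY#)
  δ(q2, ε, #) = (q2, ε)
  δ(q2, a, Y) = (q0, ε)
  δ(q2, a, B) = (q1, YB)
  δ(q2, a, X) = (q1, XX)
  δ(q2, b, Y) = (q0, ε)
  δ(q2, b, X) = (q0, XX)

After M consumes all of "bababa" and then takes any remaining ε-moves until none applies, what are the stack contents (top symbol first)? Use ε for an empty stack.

#

(q0, bababa, #)
  read b, top #: go to q1, push X# → (q1, ababa, X#)
  read a, top X: go to q0, push ε → (q0, baba, #)
  read b, top #: go to q1, push X# → (q1, aba, X#)
  read a, top X: go to q0, push ε → (q0, ba, #)
  read b, top #: go to q1, push X# → (q1, a, X#)
  read a, top X: go to q0, push ε → (q0, ε, #)
All input consumed in state q0 with stack #.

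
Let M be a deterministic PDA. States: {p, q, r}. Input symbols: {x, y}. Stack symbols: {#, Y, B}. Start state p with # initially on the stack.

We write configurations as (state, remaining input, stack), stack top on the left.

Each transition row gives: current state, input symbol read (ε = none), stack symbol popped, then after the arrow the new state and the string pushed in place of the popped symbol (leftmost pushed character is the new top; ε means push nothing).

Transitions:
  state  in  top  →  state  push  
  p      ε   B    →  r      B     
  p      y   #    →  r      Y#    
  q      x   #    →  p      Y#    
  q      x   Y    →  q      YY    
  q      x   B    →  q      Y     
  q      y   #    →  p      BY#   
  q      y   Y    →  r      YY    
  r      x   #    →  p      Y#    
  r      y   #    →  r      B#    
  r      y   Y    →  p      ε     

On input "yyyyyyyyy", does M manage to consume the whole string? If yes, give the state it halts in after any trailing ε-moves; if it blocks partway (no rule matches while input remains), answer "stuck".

(p, yyyyyyyyy, #) ⊢ (r, yyyyyyyy, Y#) ⊢ (p, yyyyyyy, #) ⊢ (r, yyyyyy, Y#) ⊢ (p, yyyyy, #) ⊢ (r, yyyy, Y#) ⊢ (p, yyy, #) ⊢ (r, yy, Y#) ⊢ (p, y, #) ⊢ (r, ε, Y#)
All input consumed; M is in state r.

r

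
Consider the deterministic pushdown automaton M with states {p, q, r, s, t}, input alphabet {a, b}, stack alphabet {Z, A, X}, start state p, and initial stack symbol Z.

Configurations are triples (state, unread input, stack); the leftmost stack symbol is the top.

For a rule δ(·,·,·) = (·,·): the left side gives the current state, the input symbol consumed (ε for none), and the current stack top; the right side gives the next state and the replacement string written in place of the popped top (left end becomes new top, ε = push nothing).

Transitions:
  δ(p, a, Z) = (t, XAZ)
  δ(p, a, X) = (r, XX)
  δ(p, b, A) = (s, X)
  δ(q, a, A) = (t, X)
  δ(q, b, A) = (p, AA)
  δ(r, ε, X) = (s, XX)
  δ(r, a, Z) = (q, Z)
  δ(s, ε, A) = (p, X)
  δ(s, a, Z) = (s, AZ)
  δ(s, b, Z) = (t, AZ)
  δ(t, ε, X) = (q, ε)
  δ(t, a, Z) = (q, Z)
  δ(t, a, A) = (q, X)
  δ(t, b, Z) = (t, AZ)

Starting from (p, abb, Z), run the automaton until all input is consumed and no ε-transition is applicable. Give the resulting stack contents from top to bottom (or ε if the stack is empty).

(p, abb, Z)
  read a, top Z: go to t, push XAZ → (t, bb, XAZ)
  ε-move, top X: go to q, push ε → (q, bb, AZ)
  read b, top A: go to p, push AA → (p, b, AAZ)
  read b, top A: go to s, push X → (s, ε, XAZ)
All input consumed in state s with stack XAZ.

XAZ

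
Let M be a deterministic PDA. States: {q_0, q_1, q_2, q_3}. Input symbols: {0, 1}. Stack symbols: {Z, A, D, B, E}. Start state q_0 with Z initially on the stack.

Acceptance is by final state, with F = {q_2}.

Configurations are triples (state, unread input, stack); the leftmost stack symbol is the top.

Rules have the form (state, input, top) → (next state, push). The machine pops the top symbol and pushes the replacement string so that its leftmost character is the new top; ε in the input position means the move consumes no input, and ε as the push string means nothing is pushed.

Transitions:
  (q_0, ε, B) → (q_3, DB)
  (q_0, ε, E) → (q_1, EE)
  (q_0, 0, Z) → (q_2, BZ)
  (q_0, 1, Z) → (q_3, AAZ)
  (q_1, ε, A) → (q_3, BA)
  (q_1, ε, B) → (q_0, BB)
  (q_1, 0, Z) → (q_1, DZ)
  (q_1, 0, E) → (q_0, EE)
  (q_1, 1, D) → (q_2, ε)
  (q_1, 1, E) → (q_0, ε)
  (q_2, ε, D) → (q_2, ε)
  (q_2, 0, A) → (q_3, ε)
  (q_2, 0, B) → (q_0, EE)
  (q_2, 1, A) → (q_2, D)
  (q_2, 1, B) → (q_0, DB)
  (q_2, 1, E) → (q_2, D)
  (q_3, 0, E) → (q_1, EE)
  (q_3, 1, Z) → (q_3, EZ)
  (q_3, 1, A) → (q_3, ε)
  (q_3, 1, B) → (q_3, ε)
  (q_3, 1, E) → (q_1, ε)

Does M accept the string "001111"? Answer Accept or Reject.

Reject

(q_0, 001111, Z)
  read 0, top Z: go to q_2, push BZ → (q_2, 01111, BZ)
  read 0, top B: go to q_0, push EE → (q_0, 1111, EEZ)
  ε-move, top E: go to q_1, push EE → (q_1, 1111, EEEZ)
  read 1, top E: go to q_0, push ε → (q_0, 111, EEZ)
  ε-move, top E: go to q_1, push EE → (q_1, 111, EEEZ)
  read 1, top E: go to q_0, push ε → (q_0, 11, EEZ)
  ε-move, top E: go to q_1, push EE → (q_1, 11, EEEZ)
  read 1, top E: go to q_0, push ε → (q_0, 1, EEZ)
  ε-move, top E: go to q_1, push EE → (q_1, 1, EEEZ)
  read 1, top E: go to q_0, push ε → (q_0, ε, EEZ)
  ε-move, top E: go to q_1, push EE → (q_1, ε, EEEZ)
All input consumed; state q_1 ∉ F and no further ε-move applies.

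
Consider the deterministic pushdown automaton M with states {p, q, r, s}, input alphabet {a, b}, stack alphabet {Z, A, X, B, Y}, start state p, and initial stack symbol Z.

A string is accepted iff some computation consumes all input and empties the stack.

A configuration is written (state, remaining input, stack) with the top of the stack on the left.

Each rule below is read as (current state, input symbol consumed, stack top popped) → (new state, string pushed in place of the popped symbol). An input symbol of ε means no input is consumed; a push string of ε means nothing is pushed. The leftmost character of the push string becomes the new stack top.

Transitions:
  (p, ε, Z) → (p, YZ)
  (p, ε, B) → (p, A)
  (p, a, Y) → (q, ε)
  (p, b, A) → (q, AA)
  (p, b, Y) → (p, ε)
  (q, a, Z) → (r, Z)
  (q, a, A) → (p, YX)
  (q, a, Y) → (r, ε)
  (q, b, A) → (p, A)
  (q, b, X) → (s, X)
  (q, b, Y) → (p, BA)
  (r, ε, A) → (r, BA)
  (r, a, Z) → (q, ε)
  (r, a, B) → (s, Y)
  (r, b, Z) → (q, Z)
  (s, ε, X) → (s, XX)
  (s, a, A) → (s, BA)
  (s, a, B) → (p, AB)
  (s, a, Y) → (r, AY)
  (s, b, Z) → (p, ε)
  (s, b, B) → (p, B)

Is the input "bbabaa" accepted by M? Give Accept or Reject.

(p, bbabaa, Z)
  ε-move, top Z: go to p, push YZ → (p, bbabaa, YZ)
  read b, top Y: go to p, push ε → (p, babaa, Z)
  ε-move, top Z: go to p, push YZ → (p, babaa, YZ)
  read b, top Y: go to p, push ε → (p, abaa, Z)
  ε-move, top Z: go to p, push YZ → (p, abaa, YZ)
  read a, top Y: go to q, push ε → (q, baa, Z)
No transition applies at (q, baa, Z); input not fully consumed.

Reject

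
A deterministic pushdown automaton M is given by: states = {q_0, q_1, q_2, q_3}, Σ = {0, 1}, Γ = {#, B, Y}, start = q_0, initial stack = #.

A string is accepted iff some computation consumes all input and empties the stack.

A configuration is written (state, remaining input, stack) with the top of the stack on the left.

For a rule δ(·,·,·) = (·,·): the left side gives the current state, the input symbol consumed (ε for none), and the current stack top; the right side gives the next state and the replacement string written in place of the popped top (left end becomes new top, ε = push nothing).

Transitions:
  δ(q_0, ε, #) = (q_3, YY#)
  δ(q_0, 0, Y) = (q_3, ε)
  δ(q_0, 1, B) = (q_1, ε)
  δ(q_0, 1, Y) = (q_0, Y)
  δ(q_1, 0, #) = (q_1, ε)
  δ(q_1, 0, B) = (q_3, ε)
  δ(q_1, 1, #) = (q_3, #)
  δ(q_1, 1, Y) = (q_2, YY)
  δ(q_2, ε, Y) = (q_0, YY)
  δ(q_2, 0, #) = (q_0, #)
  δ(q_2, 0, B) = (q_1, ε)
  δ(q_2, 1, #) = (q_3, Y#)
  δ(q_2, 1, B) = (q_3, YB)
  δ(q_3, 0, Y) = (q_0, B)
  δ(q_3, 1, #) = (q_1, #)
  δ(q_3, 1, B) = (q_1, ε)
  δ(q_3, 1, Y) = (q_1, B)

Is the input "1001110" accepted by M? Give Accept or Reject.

Accept

(q_0, 1001110, #)
  ε-move, top #: go to q_3, push YY# → (q_3, 1001110, YY#)
  read 1, top Y: go to q_1, push B → (q_1, 001110, BY#)
  read 0, top B: go to q_3, push ε → (q_3, 01110, Y#)
  read 0, top Y: go to q_0, push B → (q_0, 1110, B#)
  read 1, top B: go to q_1, push ε → (q_1, 110, #)
  read 1, top #: go to q_3, push # → (q_3, 10, #)
  read 1, top #: go to q_1, push # → (q_1, 0, #)
  read 0, top #: go to q_1, push ε → (q_1, ε, ε)
All input consumed and the stack is empty.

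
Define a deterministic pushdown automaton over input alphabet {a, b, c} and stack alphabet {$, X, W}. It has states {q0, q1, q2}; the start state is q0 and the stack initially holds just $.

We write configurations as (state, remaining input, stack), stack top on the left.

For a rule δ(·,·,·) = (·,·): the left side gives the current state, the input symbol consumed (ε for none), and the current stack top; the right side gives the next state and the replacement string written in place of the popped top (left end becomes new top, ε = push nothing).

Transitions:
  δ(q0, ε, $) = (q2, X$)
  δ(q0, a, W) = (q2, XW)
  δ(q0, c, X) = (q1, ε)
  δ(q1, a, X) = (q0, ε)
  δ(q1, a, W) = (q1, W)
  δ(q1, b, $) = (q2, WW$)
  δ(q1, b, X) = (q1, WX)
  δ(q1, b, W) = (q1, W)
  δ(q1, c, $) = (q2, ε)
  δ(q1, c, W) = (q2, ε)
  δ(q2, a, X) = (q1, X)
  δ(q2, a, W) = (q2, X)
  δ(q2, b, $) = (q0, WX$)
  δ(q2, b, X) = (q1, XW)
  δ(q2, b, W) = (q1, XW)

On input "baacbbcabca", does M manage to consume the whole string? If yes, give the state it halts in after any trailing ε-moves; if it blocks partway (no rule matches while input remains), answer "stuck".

stuck

(q0, baacbbcabca, $)
  ε-move, top $: go to q2, push X$ → (q2, baacbbcabca, X$)
  read b, top X: go to q1, push XW → (q1, aacbbcabca, XW$)
  read a, top X: go to q0, push ε → (q0, acbbcabca, W$)
  read a, top W: go to q2, push XW → (q2, cbbcabca, XW$)
No transition for (q2, c, top X); M blocks with input cbbcabca remaining.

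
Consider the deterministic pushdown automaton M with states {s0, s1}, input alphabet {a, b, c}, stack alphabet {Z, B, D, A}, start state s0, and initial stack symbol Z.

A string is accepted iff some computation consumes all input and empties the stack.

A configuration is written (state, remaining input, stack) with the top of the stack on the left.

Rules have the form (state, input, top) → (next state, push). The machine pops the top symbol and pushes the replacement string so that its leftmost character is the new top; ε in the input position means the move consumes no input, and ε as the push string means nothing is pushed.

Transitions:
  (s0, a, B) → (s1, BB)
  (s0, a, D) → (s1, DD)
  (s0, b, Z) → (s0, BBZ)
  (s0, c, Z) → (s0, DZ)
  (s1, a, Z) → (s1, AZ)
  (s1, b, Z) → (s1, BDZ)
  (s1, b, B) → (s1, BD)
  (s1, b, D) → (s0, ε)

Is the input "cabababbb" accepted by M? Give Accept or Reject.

(s0, cabababbb, Z) ⊢ (s0, abababbb, DZ) ⊢ (s1, bababbb, DDZ) ⊢ (s0, ababbb, DZ) ⊢ (s1, babbb, DDZ) ⊢ (s0, abbb, DZ) ⊢ (s1, bbb, DDZ) ⊢ (s0, bb, DZ)
No transition applies at (s0, bb, DZ); input not fully consumed.

Reject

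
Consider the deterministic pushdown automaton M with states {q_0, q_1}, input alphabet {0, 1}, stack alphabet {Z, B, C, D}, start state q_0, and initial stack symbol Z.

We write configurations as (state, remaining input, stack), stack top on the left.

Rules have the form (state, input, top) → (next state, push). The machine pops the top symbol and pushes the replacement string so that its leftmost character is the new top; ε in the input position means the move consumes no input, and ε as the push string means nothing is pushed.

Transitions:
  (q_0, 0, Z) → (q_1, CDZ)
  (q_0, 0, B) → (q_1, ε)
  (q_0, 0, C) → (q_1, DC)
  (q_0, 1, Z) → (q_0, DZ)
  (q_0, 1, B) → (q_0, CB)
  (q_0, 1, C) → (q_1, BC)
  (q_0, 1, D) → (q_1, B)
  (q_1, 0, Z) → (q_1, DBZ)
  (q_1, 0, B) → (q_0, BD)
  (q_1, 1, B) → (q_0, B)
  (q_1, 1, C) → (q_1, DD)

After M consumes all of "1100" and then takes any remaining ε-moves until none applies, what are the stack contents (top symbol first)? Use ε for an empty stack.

DZ

(q_0, 1100, Z) ⊢ (q_0, 100, DZ) ⊢ (q_1, 00, BZ) ⊢ (q_0, 0, BDZ) ⊢ (q_1, ε, DZ)
All input consumed in state q_1 with stack DZ.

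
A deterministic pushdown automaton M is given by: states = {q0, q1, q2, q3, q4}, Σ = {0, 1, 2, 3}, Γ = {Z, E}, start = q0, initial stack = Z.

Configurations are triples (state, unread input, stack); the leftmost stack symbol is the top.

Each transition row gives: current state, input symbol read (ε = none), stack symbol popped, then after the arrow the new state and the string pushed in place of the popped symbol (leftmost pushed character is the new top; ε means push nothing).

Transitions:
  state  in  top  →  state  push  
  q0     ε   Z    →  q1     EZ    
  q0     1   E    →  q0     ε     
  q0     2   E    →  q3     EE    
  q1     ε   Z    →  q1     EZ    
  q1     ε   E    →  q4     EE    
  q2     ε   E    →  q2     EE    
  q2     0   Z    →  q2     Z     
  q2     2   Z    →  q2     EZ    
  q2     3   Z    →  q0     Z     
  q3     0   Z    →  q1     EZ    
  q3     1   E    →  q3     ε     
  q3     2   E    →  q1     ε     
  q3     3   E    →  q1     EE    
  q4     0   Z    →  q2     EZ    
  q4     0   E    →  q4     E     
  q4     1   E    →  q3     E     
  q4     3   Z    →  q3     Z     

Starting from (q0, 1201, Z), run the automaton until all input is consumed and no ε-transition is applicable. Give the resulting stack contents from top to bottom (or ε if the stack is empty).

EEZ

(q0, 1201, Z)
  ε-move, top Z: go to q1, push EZ → (q1, 1201, EZ)
  ε-move, top E: go to q4, push EE → (q4, 1201, EEZ)
  read 1, top E: go to q3, push E → (q3, 201, EEZ)
  read 2, top E: go to q1, push ε → (q1, 01, EZ)
  ε-move, top E: go to q4, push EE → (q4, 01, EEZ)
  read 0, top E: go to q4, push E → (q4, 1, EEZ)
  read 1, top E: go to q3, push E → (q3, ε, EEZ)
All input consumed in state q3 with stack EEZ.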